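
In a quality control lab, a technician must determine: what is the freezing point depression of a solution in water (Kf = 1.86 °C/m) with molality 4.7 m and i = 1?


ΔTf = Kf × m × i
= 1.86 × 4.7 × 1
= 8.742 °C

8.742 °C


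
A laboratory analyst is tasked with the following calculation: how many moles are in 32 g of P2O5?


M(P2O5) = 141.94 g/mol
n = mass/M = 32/141.94 = 0.2254 mol

0.2254 mol


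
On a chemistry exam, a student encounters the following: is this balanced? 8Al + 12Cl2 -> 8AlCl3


Equation: 8Al + 12Cl2 -> 8AlCl3
Check atoms: Al: 8=8, Cl: 24=24
Balanced

Yes, balanced


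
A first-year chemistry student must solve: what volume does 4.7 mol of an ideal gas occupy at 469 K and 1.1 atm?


PV = nRT  (R = 0.08206 L·atm/(mol·K))
V = nRT/P = 4.7×0.08206×469/1.1
= 164.441 L

164.441 L


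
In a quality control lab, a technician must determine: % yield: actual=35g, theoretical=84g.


% yield = actual/theoretical × 100
= 35/84 × 100
= 41.67%

41.67%


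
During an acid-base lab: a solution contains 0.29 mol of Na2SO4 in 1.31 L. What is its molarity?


M = n/V = 0.29/1.31 = 0.221 mol/L

0.221 M


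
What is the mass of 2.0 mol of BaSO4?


M(BaSO4) = 233.4 g/mol
mass = n × M = 2.0 × 233.4 = 466.80 g

466.80 g


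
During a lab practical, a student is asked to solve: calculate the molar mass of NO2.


M(NO2) = 1×14.01 + 2×16.0
= 14.01 + 32.0
= 46.01 g/mol

46.01 g/mol


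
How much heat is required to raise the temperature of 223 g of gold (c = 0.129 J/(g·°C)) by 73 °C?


q = mcΔT = 223 × 0.129 × 73
= 2099.99 J

2099.99 J


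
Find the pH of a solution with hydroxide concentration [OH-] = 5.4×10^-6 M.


pOH = -log10([OH-]) = -log10(5.4×10^-6)
= 6 - log10(5.4) = 5.27
pH = 14 - pOH = 14 - 5.27 = 8.73

8.73


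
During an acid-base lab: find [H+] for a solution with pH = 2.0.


[H+] = 10^(-pH) = 10^(-2.0)
= 1.0×10^-2 M

1.0×10^-2 M


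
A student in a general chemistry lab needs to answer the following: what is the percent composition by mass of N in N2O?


M(N2O) = 2×14.01 + 1×16.0 = 44.02 g/mol
Mass of N = 2 × 14.01 = 28.02 g/mol
% N = 28.02/44.02 × 100 = 63.65%

63.65%


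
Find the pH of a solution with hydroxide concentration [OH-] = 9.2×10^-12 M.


pOH = -log10([OH-]) = -log10(9.2×10^-12)
= 12 - log10(9.2) = 11.04
pH = 14 - pOH = 14 - 11.04 = 2.96

2.96


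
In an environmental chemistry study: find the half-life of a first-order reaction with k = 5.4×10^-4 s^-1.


t½ = ln2/k = 0.693147/(5.4×10^-4 s^-1)
= 1284 s

1284 s


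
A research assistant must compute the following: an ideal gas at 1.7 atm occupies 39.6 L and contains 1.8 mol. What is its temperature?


PV = nRT  (R = 0.08206 L·atm/(mol·K))
T = PV/(nR) = 1.7×39.6/(1.8×0.08206)
= 67.32/0.147708
= 455.76 K

455.76 K


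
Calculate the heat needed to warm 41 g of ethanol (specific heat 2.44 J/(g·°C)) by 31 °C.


q = mcΔT = 41 × 2.44 × 31
= 3101.24 J

3101.24 J


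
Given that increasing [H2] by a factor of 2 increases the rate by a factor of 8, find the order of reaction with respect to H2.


rate ∝ [H2]^n
2^n = 8 → n = 3
Order in H2: 3

3


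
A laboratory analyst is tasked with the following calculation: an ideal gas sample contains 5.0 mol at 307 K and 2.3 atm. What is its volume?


PV = nRT  (R = 0.08206 L·atm/(mol·K))
V = nRT/P = 5.0×0.08206×307/2.3
= 54.766 L

54.766 L


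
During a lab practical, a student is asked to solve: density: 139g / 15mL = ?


ρ = mass/volume
= 139/15
= 9.267 g/mL

9.267 g/mL


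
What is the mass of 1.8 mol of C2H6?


M(C2H6) = 30.07 g/mol
mass = n × M = 1.8 × 30.07 = 54.13 g

54.13 g


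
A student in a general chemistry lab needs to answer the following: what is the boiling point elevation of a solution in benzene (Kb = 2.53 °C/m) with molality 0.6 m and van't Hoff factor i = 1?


ΔTb = Kb × m × i
= 2.53 × 0.6 × 1
= 1.518 °C

1.518 °C


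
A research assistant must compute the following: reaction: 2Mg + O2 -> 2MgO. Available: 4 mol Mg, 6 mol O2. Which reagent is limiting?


Mole ratio available / coefficient:
  Mg: 4/2 = 2.000
  O2: 6/1 = 6.000
Smaller ratio is limiting.

Mg


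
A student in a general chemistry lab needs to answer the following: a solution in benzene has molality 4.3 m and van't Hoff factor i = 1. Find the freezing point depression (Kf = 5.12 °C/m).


ΔTf = Kf × m × i
= 5.12 × 4.3 × 1
= 22.016 °C

22.016 °C


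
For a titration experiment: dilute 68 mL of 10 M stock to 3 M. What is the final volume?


C1V1 = C2V2
10 × 68 = 3 × V2
V2 = 680/3 = 226.67 mL

226.67 mL


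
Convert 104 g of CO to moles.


M(CO) = 28.01 g/mol
n = mass/M = 104/28.01 = 3.713 mol

3.713 mol


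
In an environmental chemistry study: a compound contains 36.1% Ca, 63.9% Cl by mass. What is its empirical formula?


Assume 100 g sample. Moles of each element:
  Ca: 36.1/40.08 = 0.901 mol
  Cl: 63.9/35.45 = 1.803 mol
Divide by smallest (0.901):
  Ca: 0.901/0.901 = 1.0
  Cl: 1.803/0.901 = 2.0
Empirical formula: CaCl2

CaCl2


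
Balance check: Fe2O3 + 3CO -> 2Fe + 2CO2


Equation: Fe2O3 + 3CO -> 2Fe + 2CO2
Check atoms: C: 3≠2, Fe: 2=2, O: 6≠4
Not balanced

No, not balanced


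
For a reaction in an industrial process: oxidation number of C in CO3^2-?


x + 3(-2) = -2, so x = +4
Oxidation number: +4

+4


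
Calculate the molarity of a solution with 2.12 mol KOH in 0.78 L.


M = n/V = 2.12/0.78 = 2.718 mol/L

2.718 M


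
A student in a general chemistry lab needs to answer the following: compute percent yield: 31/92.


% yield = actual/theoretical × 100
= 31/92 × 100
= 33.7%

33.7%


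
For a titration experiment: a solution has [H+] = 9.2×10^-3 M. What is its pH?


pH = -log10([H+]) = -log10(9.2×10^-3)
= 3 - log10(9.2)
= 3 - 0.96
= 2.04

2.04


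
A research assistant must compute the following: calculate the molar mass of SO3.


M(SO3) = 1×32.07 + 3×16.0
= 32.07 + 48.0
= 80.07 g/mol

80.07 g/mol


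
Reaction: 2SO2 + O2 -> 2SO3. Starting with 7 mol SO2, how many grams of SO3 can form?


Mole ratio SO3:SO2 = 2:2
n(SO3) = 7 × 2/2 = 7.000 mol
mass = 7.000 × 80.07 = 560.49 g

560.49 g


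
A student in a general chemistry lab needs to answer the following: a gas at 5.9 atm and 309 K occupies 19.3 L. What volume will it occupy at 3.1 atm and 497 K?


P1V1/T1 = P2V2/T2
V2 = P1V1T2/(T1P2)
= 5.9×19.3×497/(309×3.1)
= 59.081 L

59.081 L


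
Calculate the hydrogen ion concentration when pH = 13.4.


[H+] = 10^(-pH) = 10^(-13.4)
= 3.98×10^-14 M

3.98×10^-14 M


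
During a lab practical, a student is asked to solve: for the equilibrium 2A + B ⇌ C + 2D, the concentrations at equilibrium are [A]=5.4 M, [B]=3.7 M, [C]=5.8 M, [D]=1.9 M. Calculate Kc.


Kc = [C][D]^2/([A]^2[B])
= (5.8^1 × 1.9^2)/(5.4^2 × 3.7^1)
= 20.938/107.892
= 0.1941

0.1941


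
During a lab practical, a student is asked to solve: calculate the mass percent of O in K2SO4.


M(K2SO4) = 2×39.1 + 1×32.07 + 4×16.0 = 174.27 g/mol
Mass of O = 4 × 16.0 = 64.00 g/mol
% O = 64.00/174.27 × 100 = 36.72%

36.72%


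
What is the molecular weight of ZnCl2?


M(ZnCl2) = 1×65.38 + 2×35.45
= 65.38 + 70.9
= 136.28 g/mol

136.28 g/mol


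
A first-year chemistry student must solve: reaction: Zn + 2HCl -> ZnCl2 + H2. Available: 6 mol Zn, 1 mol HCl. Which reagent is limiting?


Mole ratio available / coefficient:
  Zn: 6/1 = 6.000
  HCl: 1/2 = 0.500
Smaller ratio is limiting.

HCl


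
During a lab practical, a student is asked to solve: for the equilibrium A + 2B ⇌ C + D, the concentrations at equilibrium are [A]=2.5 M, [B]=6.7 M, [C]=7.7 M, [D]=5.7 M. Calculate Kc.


Kc = [C][D]/([A][B]^2)
= (7.7^1 × 5.7^1)/(2.5^1 × 6.7^2)
= 43.89/112.225
= 0.3911

0.3911


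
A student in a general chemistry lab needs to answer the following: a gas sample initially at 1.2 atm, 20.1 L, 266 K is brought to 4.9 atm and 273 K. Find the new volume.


P1V1/T1 = P2V2/T2
V2 = P1V1T2/(T1P2)
= 1.2×20.1×273/(266×4.9)
= 5.052 L

5.052 L


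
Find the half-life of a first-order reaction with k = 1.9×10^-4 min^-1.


t½ = ln2/k = 0.693147/(1.9×10^-4 min^-1)
= 3648 min

3648 min


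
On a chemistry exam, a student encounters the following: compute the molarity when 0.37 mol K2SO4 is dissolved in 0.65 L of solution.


M = n/V = 0.37/0.65 = 0.569 mol/L

0.569 M


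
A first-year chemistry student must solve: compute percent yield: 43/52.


% yield = actual/theoretical × 100
= 43/52 × 100
= 82.69%

82.69%


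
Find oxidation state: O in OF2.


F is always -1; 2(-1) + x = 0, so O = +2
Oxidation number: +2

+2


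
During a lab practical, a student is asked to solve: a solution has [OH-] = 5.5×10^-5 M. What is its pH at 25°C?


pOH = -log10([OH-]) = -log10(5.5×10^-5)
= 5 - log10(5.5) = 4.26
pH = 14 - pOH = 14 - 4.26 = 9.74

9.74


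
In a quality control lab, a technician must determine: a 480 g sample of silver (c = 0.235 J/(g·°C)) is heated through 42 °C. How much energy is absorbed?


q = mcΔT = 480 × 0.235 × 42
= 4737.60 J

4737.60 J


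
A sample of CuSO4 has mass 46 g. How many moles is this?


M(CuSO4) = 159.62 g/mol
n = mass/M = 46/159.62 = 0.2882 mol

0.2882 mol


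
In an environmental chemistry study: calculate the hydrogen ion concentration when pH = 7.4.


[H+] = 10^(-pH) = 10^(-7.4)
= 3.98×10^-8 M

3.98×10^-8 M


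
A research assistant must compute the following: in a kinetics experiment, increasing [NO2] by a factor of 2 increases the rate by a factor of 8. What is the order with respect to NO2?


rate ∝ [NO2]^n
2^n = 8 → n = 3
Order in NO2: 3

3


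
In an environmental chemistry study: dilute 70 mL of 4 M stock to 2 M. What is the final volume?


C1V1 = C2V2
4 × 70 = 2 × V2
V2 = 280/2 = 140.0 mL

140.0 mL


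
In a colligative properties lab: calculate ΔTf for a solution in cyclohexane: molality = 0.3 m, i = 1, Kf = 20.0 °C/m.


ΔTf = Kf × m × i
= 20.0 × 0.3 × 1
= 6.0 °C

6.0 °C


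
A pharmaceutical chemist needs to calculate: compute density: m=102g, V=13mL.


ρ = mass/volume
= 102/13
= 7.846 g/mL

7.846 g/mL


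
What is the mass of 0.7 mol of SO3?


M(SO3) = 80.07 g/mol
mass = n × M = 0.7 × 80.07 = 56.05 g

56.05 g


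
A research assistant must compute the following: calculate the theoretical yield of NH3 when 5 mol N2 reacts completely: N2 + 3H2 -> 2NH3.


Mole ratio NH3:N2 = 2:1
n(NH3) = 5 × 2/1 = 10.000 mol
mass = 10.000 × 17.03 = 170.3 g

170.3 g


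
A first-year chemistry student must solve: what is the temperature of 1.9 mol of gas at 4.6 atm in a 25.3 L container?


PV = nRT  (R = 0.08206 L·atm/(mol·K))
T = PV/(nR) = 4.6×25.3/(1.9×0.08206)
= 116.38/0.155914
= 746.44 K

746.44 K


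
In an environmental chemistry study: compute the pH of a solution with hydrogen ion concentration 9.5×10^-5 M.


pH = -log10([H+]) = -log10(9.5×10^-5)
= 5 - log10(9.5)
= 5 - 0.98
= 4.02

4.02


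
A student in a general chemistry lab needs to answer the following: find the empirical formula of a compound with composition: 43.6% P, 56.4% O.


Assume 100 g sample. Moles of each element:
  P: 43.6/30.97 = 1.408 mol
  O: 56.4/16.0 = 3.525 mol
Divide by smallest (1.408):
  P: 1.408/1.408 = 1.0
  O: 3.525/1.408 = 2.5
Multiply all ratios by 2 to obtain whole numbers.
Empirical formula: P2O5

P2O5


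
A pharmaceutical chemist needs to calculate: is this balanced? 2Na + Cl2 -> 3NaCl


Equation: 2Na + Cl2 -> 3NaCl
Check atoms: Cl: 2≠3, Na: 2≠3
Not balanced

No, not balanced


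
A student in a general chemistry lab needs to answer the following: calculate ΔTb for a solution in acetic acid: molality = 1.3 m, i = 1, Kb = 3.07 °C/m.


ΔTb = Kb × m × i
= 3.07 × 1.3 × 1
= 3.991 °C

3.991 °C


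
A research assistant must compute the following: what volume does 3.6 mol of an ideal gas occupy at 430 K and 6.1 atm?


PV = nRT  (R = 0.08206 L·atm/(mol·K))
V = nRT/P = 3.6×0.08206×430/6.1
= 20.824 L

20.824 L


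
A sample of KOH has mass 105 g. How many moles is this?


M(KOH) = 56.11 g/mol
n = mass/M = 105/56.11 = 1.8713 mol

1.8713 mol


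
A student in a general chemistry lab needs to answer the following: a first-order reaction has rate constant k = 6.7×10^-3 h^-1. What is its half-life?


t½ = ln2/k = 0.693147/(6.7×10^-3 h^-1)
= 103.5 h

103.5 h


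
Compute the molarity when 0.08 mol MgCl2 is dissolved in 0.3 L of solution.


M = n/V = 0.08/0.3 = 0.267 mol/L

0.267 M


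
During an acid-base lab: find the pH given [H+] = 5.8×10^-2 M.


pH = -log10([H+]) = -log10(5.8×10^-2)
= 2 - log10(5.8)
= 2 - 0.76
= 1.24

1.24


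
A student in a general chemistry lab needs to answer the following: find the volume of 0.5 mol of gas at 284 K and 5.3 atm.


PV = nRT  (R = 0.08206 L·atm/(mol·K))
V = nRT/P = 0.5×0.08206×284/5.3
= 2.199 L

2.199 L


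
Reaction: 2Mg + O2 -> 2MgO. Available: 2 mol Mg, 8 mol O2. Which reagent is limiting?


Mole ratio available / coefficient:
  Mg: 2/2 = 1.000
  O2: 8/1 = 8.000
Smaller ratio is limiting.

Mg


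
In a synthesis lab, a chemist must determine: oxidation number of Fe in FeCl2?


x + 2(-1) = 0, so x = +2
Oxidation number: +2

+2


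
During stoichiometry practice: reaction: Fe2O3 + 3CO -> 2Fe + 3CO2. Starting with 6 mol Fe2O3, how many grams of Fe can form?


Mole ratio Fe:Fe2O3 = 2:1
n(Fe) = 6 × 2/1 = 12.000 mol
mass = 12.000 × 55.85 = 670.2 g

670.2 g


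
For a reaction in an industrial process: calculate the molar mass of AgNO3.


M(AgNO3) = 1×107.87 + 1×14.01 + 3×16.0
= 107.87 + 14.01 + 48.0
= 169.88 g/mol

169.88 g/mol


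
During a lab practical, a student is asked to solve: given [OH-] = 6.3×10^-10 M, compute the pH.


pOH = -log10([OH-]) = -log10(6.3×10^-10)
= 10 - log10(6.3) = 9.2
pH = 14 - pOH = 14 - 9.2 = 4.8

4.8


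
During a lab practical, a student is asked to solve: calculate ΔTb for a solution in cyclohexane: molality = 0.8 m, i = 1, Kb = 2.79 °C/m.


ΔTb = Kb × m × i
= 2.79 × 0.8 × 1
= 2.232 °C

2.232 °C


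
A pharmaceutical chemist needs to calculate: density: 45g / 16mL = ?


ρ = mass/volume
= 45/16
= 2.812 g/mL

2.812 g/mL


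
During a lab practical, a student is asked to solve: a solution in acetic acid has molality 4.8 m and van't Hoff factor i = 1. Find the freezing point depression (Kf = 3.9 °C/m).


ΔTf = Kf × m × i
= 3.9 × 4.8 × 1
= 18.72 °C

18.72 °C


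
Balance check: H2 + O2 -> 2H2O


Equation: H2 + O2 -> 2H2O
Check atoms: H: 2≠4, O: 2=2
Not balanced

No, not balanced


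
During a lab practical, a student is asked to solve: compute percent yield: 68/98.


% yield = actual/theoretical × 100
= 68/98 × 100
= 69.39%

69.39%


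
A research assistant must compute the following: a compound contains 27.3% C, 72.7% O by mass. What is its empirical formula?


Assume 100 g sample. Moles of each element:
  C: 27.3/12.01 = 2.273 mol
  O: 72.7/16.0 = 4.544 mol
Divide by smallest (2.273):
  C: 2.273/2.273 = 1.0
  O: 4.544/2.273 = 2.0
Empirical formula: CO2

CO2


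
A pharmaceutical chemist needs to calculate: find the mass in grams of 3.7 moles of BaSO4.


M(BaSO4) = 233.4 g/mol
mass = n × M = 3.7 × 233.4 = 863.58 g

863.58 g


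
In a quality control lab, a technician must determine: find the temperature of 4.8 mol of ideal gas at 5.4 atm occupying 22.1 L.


PV = nRT  (R = 0.08206 L·atm/(mol·K))
T = PV/(nR) = 5.4×22.1/(4.8×0.08206)
= 119.34/0.393888
= 302.98 K

302.98 K


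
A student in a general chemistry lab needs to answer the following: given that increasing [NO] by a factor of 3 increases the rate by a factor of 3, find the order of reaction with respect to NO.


rate ∝ [NO]^n
3^n = 3 → n = 1
Order in NO: 1

1


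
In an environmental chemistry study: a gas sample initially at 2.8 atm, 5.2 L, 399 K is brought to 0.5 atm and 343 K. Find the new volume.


P1V1/T1 = P2V2/T2
V2 = P1V1T2/(T1P2)
= 2.8×5.2×343/(399×0.5)
= 25.033 L

25.033 L


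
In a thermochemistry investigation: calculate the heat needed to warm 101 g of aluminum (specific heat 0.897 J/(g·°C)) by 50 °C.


q = mcΔT = 101 × 0.897 × 50
= 4529.85 J

4529.85 J


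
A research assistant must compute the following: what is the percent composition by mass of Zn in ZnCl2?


M(ZnCl2) = 1×65.38 + 2×35.45 = 136.28 g/mol
Mass of Zn = 1 × 65.38 = 65.38 g/mol
% Zn = 65.38/136.28 × 100 = 47.97%

47.97%


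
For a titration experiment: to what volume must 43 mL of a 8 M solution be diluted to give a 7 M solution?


C1V1 = C2V2
8 × 43 = 7 × V2
V2 = 344/7 = 49.14 mL

49.14 mL


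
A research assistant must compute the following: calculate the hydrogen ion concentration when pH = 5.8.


[H+] = 10^(-pH) = 10^(-5.8)
= 1.58×10^-6 M

1.58×10^-6 M


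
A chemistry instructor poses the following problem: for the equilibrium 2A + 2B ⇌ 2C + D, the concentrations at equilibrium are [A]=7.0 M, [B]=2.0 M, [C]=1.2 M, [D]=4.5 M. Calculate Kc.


Kc = [C]^2[D]/([A]^2[B]^2)
= (1.2^2 × 4.5^1)/(7.0^2 × 2.0^2)
= 6.48/196
= 0.03306

0.03306


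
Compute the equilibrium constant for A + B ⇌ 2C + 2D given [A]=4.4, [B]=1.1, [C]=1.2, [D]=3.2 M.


Kc = [C]^2[D]^2/([A][B])
= (1.2^2 × 3.2^2)/(4.4^1 × 1.1^1)
= 14.7456/4.84
= 3.047

3.047


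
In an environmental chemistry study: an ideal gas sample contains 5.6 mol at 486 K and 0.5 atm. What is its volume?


PV = nRT  (R = 0.08206 L·atm/(mol·K))
V = nRT/P = 5.6×0.08206×486/0.5
= 446.669 L

446.669 L


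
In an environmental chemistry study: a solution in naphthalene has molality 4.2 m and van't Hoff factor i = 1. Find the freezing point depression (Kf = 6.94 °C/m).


ΔTf = Kf × m × i
= 6.94 × 4.2 × 1
= 29.148 °C

29.148 °C


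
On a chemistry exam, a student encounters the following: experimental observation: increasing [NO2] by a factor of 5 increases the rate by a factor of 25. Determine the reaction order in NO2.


rate ∝ [NO2]^n
5^n = 25 → n = 2
Order in NO2: 2

2


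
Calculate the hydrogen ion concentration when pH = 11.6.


[H+] = 10^(-pH) = 10^(-11.6)
= 2.51×10^-12 M

2.51×10^-12 M


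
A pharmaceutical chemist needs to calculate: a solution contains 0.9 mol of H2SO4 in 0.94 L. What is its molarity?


M = n/V = 0.9/0.94 = 0.957 mol/L

0.957 M


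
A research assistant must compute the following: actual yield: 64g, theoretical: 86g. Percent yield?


% yield = actual/theoretical × 100
= 64/86 × 100
= 74.42%

74.42%


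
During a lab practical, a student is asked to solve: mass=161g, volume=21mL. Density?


ρ = mass/volume
= 161/21
= 7.667 g/mL

7.667 g/mL


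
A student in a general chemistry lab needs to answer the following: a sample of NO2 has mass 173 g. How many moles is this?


M(NO2) = 46.01 g/mol
n = mass/M = 173/46.01 = 3.7601 mol

3.7601 mol


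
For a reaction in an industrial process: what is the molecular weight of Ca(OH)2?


M(Ca(OH)2) = 1×40.08 + 2×16.0 + 2×1.008
= 40.08 + 32.0 + 2.02
= 74.1 g/mol

74.1 g/mol


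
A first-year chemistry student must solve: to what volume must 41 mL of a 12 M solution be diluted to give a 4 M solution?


C1V1 = C2V2
12 × 41 = 4 × V2
V2 = 492/4 = 123.0 mL

123.0 mL


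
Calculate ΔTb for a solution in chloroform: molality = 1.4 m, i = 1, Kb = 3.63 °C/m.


ΔTb = Kb × m × i
= 3.63 × 1.4 × 1
= 5.082 °C

5.082 °C


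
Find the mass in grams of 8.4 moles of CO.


M(CO) = 28.01 g/mol
mass = n × M = 8.4 × 28.01 = 235.28 g

235.28 g


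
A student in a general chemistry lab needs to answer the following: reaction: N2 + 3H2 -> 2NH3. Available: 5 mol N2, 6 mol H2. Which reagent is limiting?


Mole ratio available / coefficient:
  N2: 5/1 = 5.000
  H2: 6/3 = 2.000
Smaller ratio is limiting.

H2


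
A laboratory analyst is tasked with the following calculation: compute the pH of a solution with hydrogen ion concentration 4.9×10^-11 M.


pH = -log10([H+]) = -log10(4.9×10^-11)
= 11 - log10(4.9)
= 11 - 0.69
= 10.31

10.31


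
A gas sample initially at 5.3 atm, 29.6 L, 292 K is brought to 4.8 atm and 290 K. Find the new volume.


P1V1/T1 = P2V2/T2
V2 = P1V1T2/(T1P2)
= 5.3×29.6×290/(292×4.8)
= 32.459 L

32.459 L


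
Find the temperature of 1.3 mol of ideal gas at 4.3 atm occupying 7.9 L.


PV = nRT  (R = 0.08206 L·atm/(mol·K))
T = PV/(nR) = 4.3×7.9/(1.3×0.08206)
= 33.97/0.106678
= 318.43 K

318.43 K


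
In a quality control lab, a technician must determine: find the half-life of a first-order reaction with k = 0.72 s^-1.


t½ = ln2/k = 0.693147/(0.72 s^-1)
= 0.9627 s

0.9627 s


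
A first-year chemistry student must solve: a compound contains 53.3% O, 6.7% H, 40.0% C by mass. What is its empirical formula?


Assume 100 g sample. Moles of each element:
  O: 53.3/16.0 = 3.331 mol
  H: 6.7/1.008 = 6.647 mol
  C: 40.0/12.01 = 3.331 mol
Divide by smallest (3.331):
  O: 3.331/3.331 = 1.0
  H: 6.647/3.331 = 2.0
  C: 3.331/3.331 = 1.0
Empirical formula: CH2O

CH2O


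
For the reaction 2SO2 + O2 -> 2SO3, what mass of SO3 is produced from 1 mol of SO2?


Mole ratio SO3:SO2 = 2:2
n(SO3) = 1 × 2/2 = 1.000 mol
mass = 1.000 × 80.07 = 80.07 g

80.07 g


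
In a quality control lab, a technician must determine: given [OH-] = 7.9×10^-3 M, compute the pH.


pOH = -log10([OH-]) = -log10(7.9×10^-3)
= 3 - log10(7.9) = 2.1
pH = 14 - pOH = 14 - 2.1 = 11.9

11.9


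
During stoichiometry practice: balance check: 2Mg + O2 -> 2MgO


Equation: 2Mg + O2 -> 2MgO
Check atoms: Mg: 2=2, O: 2=2
Balanced

Yes, balanced


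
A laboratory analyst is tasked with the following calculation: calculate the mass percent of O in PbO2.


M(PbO2) = 1×207.2 + 2×16.0 = 239.20 g/mol
Mass of O = 2 × 16.0 = 32.00 g/mol
% O = 32.00/239.20 × 100 = 13.38%

13.38%


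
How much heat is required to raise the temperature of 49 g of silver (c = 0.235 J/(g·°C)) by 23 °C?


q = mcΔT = 49 × 0.235 × 23
= 264.85 J

264.85 J


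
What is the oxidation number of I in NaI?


halide: -1
Oxidation number: -1

-1


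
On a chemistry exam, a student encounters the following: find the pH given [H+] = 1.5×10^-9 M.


pH = -log10([H+]) = -log10(1.5×10^-9)
= 9 - log10(1.5)
= 9 - 0.18
= 8.82

8.82


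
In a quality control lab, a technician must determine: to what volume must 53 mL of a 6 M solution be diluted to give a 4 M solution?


C1V1 = C2V2
6 × 53 = 4 × V2
V2 = 318/4 = 79.5 mL

79.5 mL


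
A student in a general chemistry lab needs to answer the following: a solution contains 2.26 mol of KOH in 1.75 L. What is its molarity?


M = n/V = 2.26/1.75 = 1.291 mol/L

1.291 M


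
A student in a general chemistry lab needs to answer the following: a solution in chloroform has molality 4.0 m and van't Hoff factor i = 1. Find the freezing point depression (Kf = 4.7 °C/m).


ΔTf = Kf × m × i
= 4.7 × 4.0 × 1
= 18.8 °C

18.8 °C


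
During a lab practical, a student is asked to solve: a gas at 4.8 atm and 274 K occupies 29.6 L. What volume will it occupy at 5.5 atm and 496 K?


P1V1/T1 = P2V2/T2
V2 = P1V1T2/(T1P2)
= 4.8×29.6×496/(274×5.5)
= 46.763 L

46.763 L


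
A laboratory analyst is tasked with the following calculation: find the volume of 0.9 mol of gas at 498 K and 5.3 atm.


PV = nRT  (R = 0.08206 L·atm/(mol·K))
V = nRT/P = 0.9×0.08206×498/5.3
= 6.939 L

6.939 L


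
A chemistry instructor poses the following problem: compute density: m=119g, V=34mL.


ρ = mass/volume
= 119/34
= 3.5 g/mL

3.5 g/mL


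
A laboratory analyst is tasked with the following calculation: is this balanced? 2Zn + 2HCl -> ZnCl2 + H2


Equation: 2Zn + 2HCl -> ZnCl2 + H2
Check atoms: Cl: 2=2, H: 2=2, Zn: 2≠1
Not balanced

No, not balanced


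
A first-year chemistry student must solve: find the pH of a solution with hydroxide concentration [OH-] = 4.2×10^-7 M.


pOH = -log10([OH-]) = -log10(4.2×10^-7)
= 7 - log10(4.2) = 6.38
pH = 14 - pOH = 14 - 6.38 = 7.62

7.62


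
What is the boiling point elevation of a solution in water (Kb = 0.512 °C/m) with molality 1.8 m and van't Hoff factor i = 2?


ΔTb = Kb × m × i
= 0.512 × 1.8 × 2
= 1.8432 °C

1.8432 °C


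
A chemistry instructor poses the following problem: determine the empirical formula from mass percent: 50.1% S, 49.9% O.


Assume 100 g sample. Moles of each element:
  S: 50.1/32.07 = 1.562 mol
  O: 49.9/16.0 = 3.119 mol
Divide by smallest (1.562):
  S: 1.562/1.562 = 1.0
  O: 3.119/1.562 = 2.0
Empirical formula: SO2

SO2


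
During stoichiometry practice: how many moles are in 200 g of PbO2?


M(PbO2) = 239.2 g/mol
n = mass/M = 200/239.2 = 0.8361 mol

0.8361 mol


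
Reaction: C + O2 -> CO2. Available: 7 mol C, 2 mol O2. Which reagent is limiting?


Mole ratio available / coefficient:
  C: 7/1 = 7.000
  O2: 2/1 = 2.000
Smaller ratio is limiting.

O2


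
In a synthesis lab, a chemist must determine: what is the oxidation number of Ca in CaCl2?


Group 2 metal: +2
Oxidation number: +2

+2


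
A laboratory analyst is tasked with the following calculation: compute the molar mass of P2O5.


M(P2O5) = 2×30.97 + 5×16.0
= 61.94 + 80.0
= 141.94 g/mol

141.94 g/mol


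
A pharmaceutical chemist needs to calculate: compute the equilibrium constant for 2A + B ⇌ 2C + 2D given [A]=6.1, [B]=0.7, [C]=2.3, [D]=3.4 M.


Kc = [C]^2[D]^2/([A]^2[B])
= (2.3^2 × 3.4^2)/(6.1^2 × 0.7^1)
= 61.1524/26.047
= 2.348

2.348


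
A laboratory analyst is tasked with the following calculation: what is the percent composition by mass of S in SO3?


M(SO3) = 1×32.07 + 3×16.0 = 80.07 g/mol
Mass of S = 1 × 32.07 = 32.07 g/mol
% S = 32.07/80.07 × 100 = 40.05%

40.05%


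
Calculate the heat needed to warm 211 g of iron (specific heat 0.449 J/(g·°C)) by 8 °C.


q = mcΔT = 211 × 0.449 × 8
= 757.91 J

757.91 J


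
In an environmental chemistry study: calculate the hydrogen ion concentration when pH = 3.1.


[H+] = 10^(-pH) = 10^(-3.1)
= 7.94×10^-4 M

7.94×10^-4 M


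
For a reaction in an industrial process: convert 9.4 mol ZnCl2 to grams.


M(ZnCl2) = 136.28 g/mol
mass = n × M = 9.4 × 136.28 = 1281.03 g

1281.03 g


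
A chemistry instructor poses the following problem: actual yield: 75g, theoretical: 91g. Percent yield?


% yield = actual/theoretical × 100
= 75/91 × 100
= 82.42%

82.42%


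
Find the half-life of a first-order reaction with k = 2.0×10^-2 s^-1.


t½ = ln2/k = 0.693147/(2.0×10^-2 s^-1)
= 34.66 s

34.66 s


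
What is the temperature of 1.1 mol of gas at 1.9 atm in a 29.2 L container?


PV = nRT  (R = 0.08206 L·atm/(mol·K))
T = PV/(nR) = 1.9×29.2/(1.1×0.08206)
= 55.48/0.090266
= 614.63 K

614.63 K


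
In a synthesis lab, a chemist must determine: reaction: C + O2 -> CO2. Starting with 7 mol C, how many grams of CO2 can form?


Mole ratio CO2:C = 1:1
n(CO2) = 7 × 1/1 = 7.000 mol
mass = 7.000 × 44.01 = 308.07 g

308.07 g


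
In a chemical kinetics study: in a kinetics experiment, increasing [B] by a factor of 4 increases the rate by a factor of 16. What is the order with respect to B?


rate ∝ [B]^n
4^n = 16 → n = 2
Order in B: 2

2


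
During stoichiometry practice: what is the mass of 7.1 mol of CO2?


M(CO2) = 44.01 g/mol
mass = n × M = 7.1 × 44.01 = 312.47 g

312.47 g


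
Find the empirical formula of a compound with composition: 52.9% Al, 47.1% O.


Assume 100 g sample. Moles of each element:
  Al: 52.9/26.98 = 1.961 mol
  O: 47.1/16.0 = 2.944 mol
Divide by smallest (1.961):
  Al: 1.961/1.961 = 1.0
  O: 2.944/1.961 = 1.5
Multiply all ratios by 2 to obtain whole numbers.
Empirical formula: Al2O3

Al2O3


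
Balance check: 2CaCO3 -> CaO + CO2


Equation: 2CaCO3 -> CaO + CO2
Check atoms: C: 2≠1, Ca: 2≠1, O: 6≠3
Not balanced

No, not balanced


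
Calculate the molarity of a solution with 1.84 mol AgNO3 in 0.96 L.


M = n/V = 1.84/0.96 = 1.917 mol/L

1.917 M


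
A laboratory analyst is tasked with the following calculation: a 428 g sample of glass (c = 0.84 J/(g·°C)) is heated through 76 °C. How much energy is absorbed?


q = mcΔT = 428 × 0.84 × 76
= 27323.52 J

27323.52 J


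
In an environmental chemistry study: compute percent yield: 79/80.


% yield = actual/theoretical × 100
= 79/80 × 100
= 98.75%

98.75%


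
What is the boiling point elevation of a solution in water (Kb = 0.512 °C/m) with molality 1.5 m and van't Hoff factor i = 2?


ΔTb = Kb × m × i
= 0.512 × 1.5 × 2
= 1.536 °C

1.536 °C


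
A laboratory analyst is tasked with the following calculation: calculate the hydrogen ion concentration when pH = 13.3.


[H+] = 10^(-pH) = 10^(-13.3)
= 5.01×10^-14 M

5.01×10^-14 M


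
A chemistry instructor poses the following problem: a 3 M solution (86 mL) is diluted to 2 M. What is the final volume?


C1V1 = C2V2
3 × 86 = 2 × V2
V2 = 258/2 = 129.0 mL

129.0 mL


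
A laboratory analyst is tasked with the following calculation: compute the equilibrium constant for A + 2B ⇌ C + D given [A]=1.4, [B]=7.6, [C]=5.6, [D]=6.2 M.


Kc = [C][D]/([A][B]^2)
= (5.6^1 × 6.2^1)/(1.4^1 × 7.6^2)
= 34.72/80.864
= 0.4294

0.4294


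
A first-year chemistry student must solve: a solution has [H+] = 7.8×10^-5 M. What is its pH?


pH = -log10([H+]) = -log10(7.8×10^-5)
= 5 - log10(7.8)
= 5 - 0.89
= 4.11

4.11


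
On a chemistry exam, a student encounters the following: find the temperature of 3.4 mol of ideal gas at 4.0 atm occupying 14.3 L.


PV = nRT  (R = 0.08206 L·atm/(mol·K))
T = PV/(nR) = 4.0×14.3/(3.4×0.08206)
= 57.20/0.279004
= 205.01 K

205.01 K


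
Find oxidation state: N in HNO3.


(+1) + x + 3(-2) = 0, so x = +5
Oxidation number: +5

+5


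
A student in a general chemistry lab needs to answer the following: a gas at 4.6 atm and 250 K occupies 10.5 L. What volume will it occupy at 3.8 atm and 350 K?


P1V1/T1 = P2V2/T2
V2 = P1V1T2/(T1P2)
= 4.6×10.5×350/(250×3.8)
= 17.795 L

17.795 L


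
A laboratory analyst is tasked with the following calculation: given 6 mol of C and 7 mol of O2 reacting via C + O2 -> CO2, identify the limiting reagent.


Mole ratio available / coefficient:
  C: 6/1 = 6.000
  O2: 7/1 = 7.000
Smaller ratio is limiting.

C


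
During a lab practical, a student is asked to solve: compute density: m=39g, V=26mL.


ρ = mass/volume
= 39/26
= 1.5 g/mL

1.5 g/mL


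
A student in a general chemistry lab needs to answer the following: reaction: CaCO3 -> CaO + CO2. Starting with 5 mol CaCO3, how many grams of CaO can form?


Mole ratio CaO:CaCO3 = 1:1
n(CaO) = 5 × 1/1 = 5.000 mol
mass = 5.000 × 56.08 = 280.4 g

280.4 g


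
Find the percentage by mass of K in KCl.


M(KCl) = 1×39.1 + 1×35.45 = 74.55 g/mol
Mass of K = 1 × 39.1 = 39.10 g/mol
% K = 39.10/74.55 × 100 = 52.45%

52.45%


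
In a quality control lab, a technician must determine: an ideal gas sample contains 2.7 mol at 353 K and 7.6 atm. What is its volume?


PV = nRT  (R = 0.08206 L·atm/(mol·K))
V = nRT/P = 2.7×0.08206×353/7.6
= 10.291 L

10.291 L


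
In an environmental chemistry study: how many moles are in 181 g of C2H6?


M(C2H6) = 30.07 g/mol
n = mass/M = 181/30.07 = 6.0193 mol

6.0193 mol


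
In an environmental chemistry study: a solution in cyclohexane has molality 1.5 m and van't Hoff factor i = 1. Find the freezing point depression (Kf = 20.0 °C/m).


ΔTf = Kf × m × i
= 20.0 × 1.5 × 1
= 30.0 °C

30.0 °C


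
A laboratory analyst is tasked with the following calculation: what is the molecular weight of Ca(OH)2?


M(Ca(OH)2) = 1×40.08 + 2×16.0 + 2×1.008
= 40.08 + 32.0 + 2.02
= 74.1 g/mol

74.1 g/mol


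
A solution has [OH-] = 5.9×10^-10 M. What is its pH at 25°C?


pOH = -log10([OH-]) = -log10(5.9×10^-10)
= 10 - log10(5.9) = 9.23
pH = 14 - pOH = 14 - 9.23 = 4.77

4.77


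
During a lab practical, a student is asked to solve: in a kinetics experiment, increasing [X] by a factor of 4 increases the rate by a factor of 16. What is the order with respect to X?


rate ∝ [X]^n
4^n = 16 → n = 2
Order in X: 2

2


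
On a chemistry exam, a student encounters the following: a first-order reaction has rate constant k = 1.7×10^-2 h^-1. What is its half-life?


t½ = ln2/k = 0.693147/(1.7×10^-2 h^-1)
= 40.77 h

40.77 h


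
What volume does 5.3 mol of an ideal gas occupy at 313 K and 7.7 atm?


PV = nRT  (R = 0.08206 L·atm/(mol·K))
V = nRT/P = 5.3×0.08206×313/7.7
= 17.679 L

17.679 L


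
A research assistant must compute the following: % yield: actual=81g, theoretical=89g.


% yield = actual/theoretical × 100
= 81/89 × 100
= 91.01%

91.01%


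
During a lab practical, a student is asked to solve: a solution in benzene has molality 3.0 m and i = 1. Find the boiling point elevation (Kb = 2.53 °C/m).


ΔTb = Kb × m × i
= 2.53 × 3.0 × 1
= 7.59 °C

7.59 °C


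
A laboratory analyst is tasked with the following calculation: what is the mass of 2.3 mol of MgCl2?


M(MgCl2) = 95.21 g/mol
mass = n × M = 2.3 × 95.21 = 218.98 g

218.98 g


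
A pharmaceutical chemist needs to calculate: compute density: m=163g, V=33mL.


ρ = mass/volume
= 163/33
= 4.939 g/mL

4.939 g/mL


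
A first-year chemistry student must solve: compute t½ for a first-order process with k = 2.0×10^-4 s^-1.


t½ = ln2/k = 0.693147/(2.0×10^-4 s^-1)
= 3466 s

3466 s


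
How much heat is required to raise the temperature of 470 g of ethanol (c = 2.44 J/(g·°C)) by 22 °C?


q = mcΔT = 470 × 2.44 × 22
= 25229.60 J

25229.60 J


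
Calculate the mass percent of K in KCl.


M(KCl) = 1×39.1 + 1×35.45 = 74.55 g/mol
Mass of K = 1 × 39.1 = 39.10 g/mol
% K = 39.10/74.55 × 100 = 52.45%

52.45%


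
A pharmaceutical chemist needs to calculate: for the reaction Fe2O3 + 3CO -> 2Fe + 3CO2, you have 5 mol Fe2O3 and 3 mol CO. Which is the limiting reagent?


Mole ratio available / coefficient:
  Fe2O3: 5/1 = 5.000
  CO: 3/3 = 1.000
Smaller ratio is limiting.

CO


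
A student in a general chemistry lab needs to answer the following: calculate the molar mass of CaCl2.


M(CaCl2) = 1×40.08 + 2×35.45
= 40.08 + 70.9
= 110.98 g/mol

110.98 g/mol


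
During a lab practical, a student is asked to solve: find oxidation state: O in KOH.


O is usually -2
Oxidation number: -2

-2


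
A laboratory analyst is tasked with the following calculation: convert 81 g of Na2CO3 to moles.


M(Na2CO3) = 105.99 g/mol
n = mass/M = 81/105.99 = 0.7642 mol

0.7642 mol


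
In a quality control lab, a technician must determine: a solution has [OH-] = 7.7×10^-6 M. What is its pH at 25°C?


pOH = -log10([OH-]) = -log10(7.7×10^-6)
= 6 - log10(7.7) = 5.11
pH = 14 - pOH = 14 - 5.11 = 8.89

8.89


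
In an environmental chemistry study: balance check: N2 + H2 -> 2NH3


Equation: N2 + H2 -> 2NH3
Check atoms: H: 2≠6, N: 2=2
Not balanced

No, not balanced


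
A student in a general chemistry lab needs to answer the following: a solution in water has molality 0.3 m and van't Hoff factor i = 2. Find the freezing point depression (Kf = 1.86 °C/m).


ΔTf = Kf × m × i
= 1.86 × 0.3 × 2
= 1.116 °C

1.116 °C


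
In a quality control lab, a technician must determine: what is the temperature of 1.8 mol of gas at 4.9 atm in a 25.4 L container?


PV = nRT  (R = 0.08206 L·atm/(mol·K))
T = PV/(nR) = 4.9×25.4/(1.8×0.08206)
= 124.46/0.147708
= 842.61 K

842.61 K


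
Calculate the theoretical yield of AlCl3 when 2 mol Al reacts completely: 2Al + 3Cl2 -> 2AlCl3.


Mole ratio AlCl3:Al = 2:2
n(AlCl3) = 2 × 2/2 = 2.000 mol
mass = 2.000 × 133.33 = 266.66 g

266.66 g


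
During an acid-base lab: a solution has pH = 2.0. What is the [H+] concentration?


[H+] = 10^(-pH) = 10^(-2.0)
= 1.0×10^-2 M

1.0×10^-2 M


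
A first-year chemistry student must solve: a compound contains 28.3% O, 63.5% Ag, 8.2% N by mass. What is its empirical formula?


Assume 100 g sample. Moles of each element:
  O: 28.3/16.0 = 1.769 mol
  Ag: 63.5/107.87 = 0.589 mol
  N: 8.2/14.01 = 0.585 mol
Divide by smallest (0.585):
  O: 1.769/0.585 = 3.02
  Ag: 0.589/0.585 = 1.01
  N: 0.585/0.585 = 1.0
Empirical formula: AgNO3

AgNO3


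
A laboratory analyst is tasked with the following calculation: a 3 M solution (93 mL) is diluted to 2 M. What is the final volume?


C1V1 = C2V2
3 × 93 = 2 × V2
V2 = 279/2 = 139.5 mL

139.5 mL


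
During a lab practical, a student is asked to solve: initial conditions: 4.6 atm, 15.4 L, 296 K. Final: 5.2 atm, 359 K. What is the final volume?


P1V1/T1 = P2V2/T2
V2 = P1V1T2/(T1P2)
= 4.6×15.4×359/(296×5.2)
= 16.523 L

16.523 L


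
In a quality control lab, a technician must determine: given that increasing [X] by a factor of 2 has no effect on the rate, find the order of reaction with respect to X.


rate ∝ [X]^n
rate ∝ [X]^0
Order in X: 0

0


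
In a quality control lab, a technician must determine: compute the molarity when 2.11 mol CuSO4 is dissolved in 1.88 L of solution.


M = n/V = 2.11/1.88 = 1.122 mol/L

1.122 M


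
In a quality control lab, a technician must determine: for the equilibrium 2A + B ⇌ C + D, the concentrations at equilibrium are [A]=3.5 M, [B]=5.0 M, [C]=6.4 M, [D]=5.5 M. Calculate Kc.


Kc = [C][D]/([A]^2[B])
= (6.4^1 × 5.5^1)/(3.5^2 × 5.0^1)
= 35.2/61.25
= 0.5747

0.5747


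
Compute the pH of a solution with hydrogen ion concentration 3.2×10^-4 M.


pH = -log10([H+]) = -log10(3.2×10^-4)
= 4 - log10(3.2)
= 4 - 0.51
= 3.49

3.49


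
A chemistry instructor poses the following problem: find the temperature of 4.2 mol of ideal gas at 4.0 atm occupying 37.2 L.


PV = nRT  (R = 0.08206 L·atm/(mol·K))
T = PV/(nR) = 4.0×37.2/(4.2×0.08206)
= 148.80/0.344652
= 431.74 K

431.74 K


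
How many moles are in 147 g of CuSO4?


M(CuSO4) = 159.62 g/mol
n = mass/M = 147/159.62 = 0.9209 mol

0.9209 mol


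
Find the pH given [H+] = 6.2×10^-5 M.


pH = -log10([H+]) = -log10(6.2×10^-5)
= 5 - log10(6.2)
= 5 - 0.79
= 4.21

4.21


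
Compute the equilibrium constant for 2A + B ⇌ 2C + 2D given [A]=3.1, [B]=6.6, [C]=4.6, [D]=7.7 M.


Kc = [C]^2[D]^2/([A]^2[B])
= (4.6^2 × 7.7^2)/(3.1^2 × 6.6^1)
= 1254.5764/63.426
= 19.78

19.78


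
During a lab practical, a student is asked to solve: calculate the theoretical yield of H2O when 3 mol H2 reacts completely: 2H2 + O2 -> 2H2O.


Mole ratio H2O:H2 = 2:2
n(H2O) = 3 × 2/2 = 3.000 mol
mass = 3.000 × 18.02 = 54.06 g

54.06 g


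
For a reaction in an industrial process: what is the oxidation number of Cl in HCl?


halide: -1
Oxidation number: -1

-1


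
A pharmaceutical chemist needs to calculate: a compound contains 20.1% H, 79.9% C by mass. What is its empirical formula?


Assume 100 g sample. Moles of each element:
  H: 20.1/1.008 = 19.94 mol
  C: 79.9/12.01 = 6.653 mol
Divide by smallest (6.653):
  H: 19.94/6.653 = 3.0
  C: 6.653/6.653 = 1.0
Empirical formula: CH3

CH3


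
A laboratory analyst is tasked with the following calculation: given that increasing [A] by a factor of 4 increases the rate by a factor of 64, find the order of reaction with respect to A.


rate ∝ [A]^n
4^n = 64 → n = 3
Order in A: 3

3


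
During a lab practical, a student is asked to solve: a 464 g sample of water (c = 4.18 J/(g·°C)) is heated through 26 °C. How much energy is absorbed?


q = mcΔT = 464 × 4.18 × 26
= 50427.52 J

50427.52 J
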